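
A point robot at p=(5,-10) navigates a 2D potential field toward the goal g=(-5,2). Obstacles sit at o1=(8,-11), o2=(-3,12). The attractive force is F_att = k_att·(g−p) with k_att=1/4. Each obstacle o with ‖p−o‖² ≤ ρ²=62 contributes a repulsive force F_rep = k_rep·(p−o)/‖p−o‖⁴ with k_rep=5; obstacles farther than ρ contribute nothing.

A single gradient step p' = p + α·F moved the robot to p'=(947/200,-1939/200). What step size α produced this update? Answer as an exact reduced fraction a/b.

α = 1/10

F_att = 1/4·(g−p) = 1/4·(-10,12) = (-2.5000,3.0000)
o1: d²=10 ≤ ρ²=62; F_rep = 5·(-3,1)/10² = (-0.1500,0.0500)
o2: d²=548 > ρ²=62 → inactive
F = F_att + ΣF_rep = (-2.6500,3.0500)
Δp = p'−p = (-0.2650,0.3050); α = Δx/Fx = (-53/200) / (-53/20) = 1/10
check: Δy/Fy = (61/200) / (61/20) = 1/10 ✓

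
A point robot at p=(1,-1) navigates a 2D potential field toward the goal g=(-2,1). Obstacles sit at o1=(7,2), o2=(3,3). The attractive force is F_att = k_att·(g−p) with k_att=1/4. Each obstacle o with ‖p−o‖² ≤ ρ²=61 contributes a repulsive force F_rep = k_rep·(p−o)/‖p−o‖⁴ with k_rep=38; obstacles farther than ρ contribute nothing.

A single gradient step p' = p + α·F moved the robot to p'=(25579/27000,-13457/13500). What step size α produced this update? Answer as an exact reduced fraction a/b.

F_att = 1/4·(g−p) = 1/4·(-3,2) = (-0.7500,0.5000)
o1: d²=45 ≤ ρ²=61; F_rep = 38·(-6,-3)/45² = (-0.1126,-0.0563)
o2: d²=20 ≤ ρ²=61; F_rep = 38·(-2,-4)/20² = (-0.1900,-0.3800)
F = F_att + ΣF_rep = (-1.0526,0.0637)
Δp = p'−p = (-0.0526,0.0032); α = Δx/Fx = (-1421/27000) / (-1421/1350) = 1/20
check: Δy/Fy = (43/13500) / (43/675) = 1/20 ✓

α = 1/20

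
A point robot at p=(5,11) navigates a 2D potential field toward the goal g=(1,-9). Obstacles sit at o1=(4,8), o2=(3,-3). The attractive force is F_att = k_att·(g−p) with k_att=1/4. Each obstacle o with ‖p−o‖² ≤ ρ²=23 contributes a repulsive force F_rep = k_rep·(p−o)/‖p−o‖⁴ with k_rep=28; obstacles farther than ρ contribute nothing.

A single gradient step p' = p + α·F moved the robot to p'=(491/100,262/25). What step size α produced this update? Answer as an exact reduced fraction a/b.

α = 1/8

F_att = 1/4·(g−p) = 1/4·(-4,-20) = (-1.0000,-5.0000)
o1: d²=10 ≤ ρ²=23; F_rep = 28·(1,3)/10² = (0.2800,0.8400)
o2: d²=200 > ρ²=23 → inactive
F = F_att + ΣF_rep = (-0.7200,-4.1600)
Δp = p'−p = (-0.0900,-0.5200); α = Δx/Fx = (-9/100) / (-18/25) = 1/8
check: Δy/Fy = (-13/25) / (-104/25) = 1/8 ✓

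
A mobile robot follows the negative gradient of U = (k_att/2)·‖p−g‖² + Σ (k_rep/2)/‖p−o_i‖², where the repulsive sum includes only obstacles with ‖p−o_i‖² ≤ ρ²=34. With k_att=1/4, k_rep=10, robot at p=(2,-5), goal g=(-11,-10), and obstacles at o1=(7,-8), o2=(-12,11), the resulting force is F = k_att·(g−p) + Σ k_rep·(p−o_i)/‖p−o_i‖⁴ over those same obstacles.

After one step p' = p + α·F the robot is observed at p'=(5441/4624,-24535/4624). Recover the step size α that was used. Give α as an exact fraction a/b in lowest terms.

α = 1/4

F_att = 1/4·(g−p) = 1/4·(-13,-5) = (-3.2500,-1.2500)
o1: d²=34 ≤ ρ²=34; F_rep = 10·(-5,3)/34² = (-0.0433,0.0260)
o2: d²=452 > ρ²=34 → inactive
F = F_att + ΣF_rep = (-3.2933,-1.2240)
Δp = p'−p = (-0.8233,-0.3060); α = Δx/Fx = (-3807/4624) / (-3807/1156) = 1/4
check: Δy/Fy = (-1415/4624) / (-1415/1156) = 1/4 ✓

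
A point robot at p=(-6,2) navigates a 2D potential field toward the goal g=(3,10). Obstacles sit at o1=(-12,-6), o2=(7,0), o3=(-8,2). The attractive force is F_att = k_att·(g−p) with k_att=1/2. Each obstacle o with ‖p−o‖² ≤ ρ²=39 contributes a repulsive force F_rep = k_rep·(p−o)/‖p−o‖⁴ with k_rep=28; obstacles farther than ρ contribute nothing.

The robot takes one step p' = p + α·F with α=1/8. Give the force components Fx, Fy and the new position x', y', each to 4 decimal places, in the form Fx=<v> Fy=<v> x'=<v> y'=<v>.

Fx=8.0000 Fy=4.0000 x'=-5.0000 y'=2.5000

F_att = 1/2·(g−p) = 1/2·(9,8) = (4.5000,4.0000)
o1: d²=100 > ρ²=39 → inactive
o2: d²=173 > ρ²=39 → inactive
o3: d²=4 ≤ ρ²=39; F_rep = 28·(2,0)/4² = (3.5000,0.0000)
F = F_att + ΣF_rep = (8.0000,4.0000)
p' = p + 1/8·F = (-5.0000,2.5000)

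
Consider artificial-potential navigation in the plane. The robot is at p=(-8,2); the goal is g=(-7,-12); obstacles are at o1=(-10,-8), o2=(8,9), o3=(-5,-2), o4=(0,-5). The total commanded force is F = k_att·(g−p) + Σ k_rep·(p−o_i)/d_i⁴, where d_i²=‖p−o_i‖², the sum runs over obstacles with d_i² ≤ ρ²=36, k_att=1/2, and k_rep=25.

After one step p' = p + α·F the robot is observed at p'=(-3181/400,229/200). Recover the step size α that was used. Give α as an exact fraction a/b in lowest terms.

F_att = 1/2·(g−p) = 1/2·(1,-14) = (0.5000,-7.0000)
o1: d²=104 > ρ²=36 → inactive
o2: d²=305 > ρ²=36 → inactive
o3: d²=25 ≤ ρ²=36; F_rep = 25·(-3,4)/25² = (-0.1200,0.1600)
o4: d²=113 > ρ²=36 → inactive
F = F_att + ΣF_rep = (0.3800,-6.8400)
Δp = p'−p = (0.0475,-0.8550); α = Δx/Fx = (19/400) / (19/50) = 1/8
check: Δy/Fy = (-171/200) / (-171/25) = 1/8 ✓

α = 1/8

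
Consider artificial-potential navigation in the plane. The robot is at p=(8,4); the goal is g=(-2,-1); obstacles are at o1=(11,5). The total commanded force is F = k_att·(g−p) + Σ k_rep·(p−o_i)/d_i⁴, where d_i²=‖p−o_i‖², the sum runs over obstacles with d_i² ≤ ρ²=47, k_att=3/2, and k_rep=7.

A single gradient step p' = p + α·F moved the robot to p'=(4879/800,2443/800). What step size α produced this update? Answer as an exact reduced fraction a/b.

F_att = 3/2·(g−p) = 3/2·(-10,-5) = (-15.0000,-7.5000)
o1: d²=10 ≤ ρ²=47; F_rep = 7·(-3,-1)/10² = (-0.2100,-0.0700)
F = F_att + ΣF_rep = (-15.2100,-7.5700)
Δp = p'−p = (-1.9013,-0.9463); α = Δx/Fx = (-1521/800) / (-1521/100) = 1/8
check: Δy/Fy = (-757/800) / (-757/100) = 1/8 ✓

α = 1/8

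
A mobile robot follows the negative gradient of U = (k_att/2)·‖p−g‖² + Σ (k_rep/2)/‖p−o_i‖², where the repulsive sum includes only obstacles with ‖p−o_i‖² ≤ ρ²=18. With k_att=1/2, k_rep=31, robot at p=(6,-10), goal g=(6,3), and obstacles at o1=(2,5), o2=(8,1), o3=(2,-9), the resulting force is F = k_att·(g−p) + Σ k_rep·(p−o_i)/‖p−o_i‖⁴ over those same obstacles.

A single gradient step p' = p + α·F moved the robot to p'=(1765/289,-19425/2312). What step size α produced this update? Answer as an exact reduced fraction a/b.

α = 1/4

F_att = 1/2·(g−p) = 1/2·(0,13) = (0.0000,6.5000)
o1: d²=241 > ρ²=18 → inactive
o2: d²=125 > ρ²=18 → inactive
o3: d²=17 ≤ ρ²=18; F_rep = 31·(4,-1)/17² = (0.4291,-0.1073)
F = F_att + ΣF_rep = (0.4291,6.3927)
Δp = p'−p = (0.1073,1.5982); α = Δx/Fx = (31/289) / (124/289) = 1/4
check: Δy/Fy = (3695/2312) / (3695/578) = 1/4 ✓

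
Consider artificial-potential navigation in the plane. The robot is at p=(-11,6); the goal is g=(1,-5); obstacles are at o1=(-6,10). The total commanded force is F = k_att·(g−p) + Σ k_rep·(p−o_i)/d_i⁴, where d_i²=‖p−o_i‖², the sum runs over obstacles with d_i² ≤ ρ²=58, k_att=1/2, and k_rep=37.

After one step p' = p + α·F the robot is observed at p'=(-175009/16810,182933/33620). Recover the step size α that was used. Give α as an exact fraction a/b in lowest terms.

F_att = 1/2·(g−p) = 1/2·(12,-11) = (6.0000,-5.5000)
o1: d²=41 ≤ ρ²=58; F_rep = 37·(-5,-4)/41² = (-0.1101,-0.0880)
F = F_att + ΣF_rep = (5.8899,-5.5880)
Δp = p'−p = (0.5890,-0.5588); α = Δx/Fx = (9901/16810) / (9901/1681) = 1/10
check: Δy/Fy = (-18787/33620) / (-18787/3362) = 1/10 ✓

α = 1/10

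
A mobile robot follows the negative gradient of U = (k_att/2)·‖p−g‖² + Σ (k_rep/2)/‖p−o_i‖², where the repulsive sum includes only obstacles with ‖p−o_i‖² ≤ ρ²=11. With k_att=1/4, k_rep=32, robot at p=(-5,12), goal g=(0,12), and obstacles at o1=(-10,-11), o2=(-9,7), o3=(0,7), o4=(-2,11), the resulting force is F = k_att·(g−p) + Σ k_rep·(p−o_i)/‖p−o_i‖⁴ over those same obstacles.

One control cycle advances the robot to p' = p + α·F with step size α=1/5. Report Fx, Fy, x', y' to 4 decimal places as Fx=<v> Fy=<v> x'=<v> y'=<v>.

F_att = 1/4·(g−p) = 1/4·(5,0) = (1.2500,0.0000)
o1: d²=554 > ρ²=11 → inactive
o2: d²=41 > ρ²=11 → inactive
o3: d²=50 > ρ²=11 → inactive
o4: d²=10 ≤ ρ²=11; F_rep = 32·(-3,1)/10² = (-0.9600,0.3200)
F = F_att + ΣF_rep = (0.2900,0.3200)
p' = p + 1/5·F = (-4.9420,12.0640)

Fx=0.2900 Fy=0.3200 x'=-4.9420 y'=12.0640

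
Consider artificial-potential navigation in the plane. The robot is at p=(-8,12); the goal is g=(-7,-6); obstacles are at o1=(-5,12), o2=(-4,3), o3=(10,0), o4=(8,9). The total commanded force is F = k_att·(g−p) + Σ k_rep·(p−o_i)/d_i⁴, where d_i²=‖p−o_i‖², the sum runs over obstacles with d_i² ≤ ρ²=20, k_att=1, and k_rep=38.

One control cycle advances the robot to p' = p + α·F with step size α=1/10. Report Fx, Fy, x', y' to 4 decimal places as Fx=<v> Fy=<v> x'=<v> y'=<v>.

Fx=-0.4074 Fy=-18.0000 x'=-8.0407 y'=10.2000

F_att = 1·(g−p) = 1·(1,-18) = (1.0000,-18.0000)
o1: d²=9 ≤ ρ²=20; F_rep = 38·(-3,0)/9² = (-1.4074,0.0000)
o2: d²=97 > ρ²=20 → inactive
o3: d²=468 > ρ²=20 → inactive
o4: d²=265 > ρ²=20 → inactive
F = F_att + ΣF_rep = (-0.4074,-18.0000)
p' = p + 1/10·F = (-8.0407,10.2000)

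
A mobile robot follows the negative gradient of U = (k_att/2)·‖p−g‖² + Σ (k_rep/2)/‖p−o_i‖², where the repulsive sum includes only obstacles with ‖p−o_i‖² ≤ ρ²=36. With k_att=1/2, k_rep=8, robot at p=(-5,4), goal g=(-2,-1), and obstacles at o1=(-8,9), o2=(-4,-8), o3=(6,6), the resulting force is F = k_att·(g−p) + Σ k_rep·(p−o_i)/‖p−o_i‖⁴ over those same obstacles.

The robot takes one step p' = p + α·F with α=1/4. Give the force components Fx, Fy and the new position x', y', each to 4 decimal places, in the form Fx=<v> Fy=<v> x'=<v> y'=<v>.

Fx=1.5208 Fy=-2.5346 x'=-4.6198 y'=3.3663

F_att = 1/2·(g−p) = 1/2·(3,-5) = (1.5000,-2.5000)
o1: d²=34 ≤ ρ²=36; F_rep = 8·(3,-5)/34² = (0.0208,-0.0346)
o2: d²=145 > ρ²=36 → inactive
o3: d²=125 > ρ²=36 → inactive
F = F_att + ΣF_rep = (1.5208,-2.5346)
p' = p + 1/4·F = (-4.6198,3.3663)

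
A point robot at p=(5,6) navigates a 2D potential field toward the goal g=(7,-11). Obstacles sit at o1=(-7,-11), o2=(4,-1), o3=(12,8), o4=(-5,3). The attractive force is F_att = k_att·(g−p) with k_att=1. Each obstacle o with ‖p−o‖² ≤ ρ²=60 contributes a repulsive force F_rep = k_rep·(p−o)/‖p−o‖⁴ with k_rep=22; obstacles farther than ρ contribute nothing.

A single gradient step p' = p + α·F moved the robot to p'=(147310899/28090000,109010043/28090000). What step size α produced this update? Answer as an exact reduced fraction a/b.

α = 1/8

F_att = 1·(g−p) = 1·(2,-17) = (2.0000,-17.0000)
o1: d²=433 > ρ²=60 → inactive
o2: d²=50 ≤ ρ²=60; F_rep = 22·(1,7)/50² = (0.0088,0.0616)
o3: d²=53 ≤ ρ²=60; F_rep = 22·(-7,-2)/53² = (-0.0548,-0.0157)
o4: d²=109 > ρ²=60 → inactive
F = F_att + ΣF_rep = (1.9540,-16.9541)
Δp = p'−p = (0.2442,-2.1193); α = Δx/Fx = (6860899/28090000) / (6860899/3511250) = 1/8
check: Δy/Fy = (-59529957/28090000) / (-59529957/3511250) = 1/8 ✓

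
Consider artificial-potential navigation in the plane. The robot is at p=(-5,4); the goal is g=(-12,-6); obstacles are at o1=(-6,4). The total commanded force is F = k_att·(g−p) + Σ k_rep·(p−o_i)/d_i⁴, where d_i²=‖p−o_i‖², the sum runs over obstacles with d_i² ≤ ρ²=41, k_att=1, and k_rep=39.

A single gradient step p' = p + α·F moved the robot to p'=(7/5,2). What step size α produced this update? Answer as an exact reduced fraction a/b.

α = 1/5

F_att = 1·(g−p) = 1·(-7,-10) = (-7.0000,-10.0000)
o1: d²=1 ≤ ρ²=41; F_rep = 39·(1,0)/1² = (39.0000,0.0000)
F = F_att + ΣF_rep = (32.0000,-10.0000)
Δp = p'−p = (6.4000,-2.0000); α = Δx/Fx = (32/5) / (32) = 1/5
check: Δy/Fy = (-2) / (-10) = 1/5 ✓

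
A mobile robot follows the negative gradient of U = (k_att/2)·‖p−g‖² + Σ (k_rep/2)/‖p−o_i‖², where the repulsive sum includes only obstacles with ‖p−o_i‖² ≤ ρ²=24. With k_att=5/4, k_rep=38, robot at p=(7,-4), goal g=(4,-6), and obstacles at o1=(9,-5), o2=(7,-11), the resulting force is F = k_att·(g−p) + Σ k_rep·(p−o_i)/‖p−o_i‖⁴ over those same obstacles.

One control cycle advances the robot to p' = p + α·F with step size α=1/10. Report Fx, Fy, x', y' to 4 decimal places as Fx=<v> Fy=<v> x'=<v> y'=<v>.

F_att = 5/4·(g−p) = 5/4·(-3,-2) = (-3.7500,-2.5000)
o1: d²=5 ≤ ρ²=24; F_rep = 38·(-2,1)/5² = (-3.0400,1.5200)
o2: d²=49 > ρ²=24 → inactive
F = F_att + ΣF_rep = (-6.7900,-0.9800)
p' = p + 1/10·F = (6.3210,-4.0980)

Fx=-6.7900 Fy=-0.9800 x'=6.3210 y'=-4.0980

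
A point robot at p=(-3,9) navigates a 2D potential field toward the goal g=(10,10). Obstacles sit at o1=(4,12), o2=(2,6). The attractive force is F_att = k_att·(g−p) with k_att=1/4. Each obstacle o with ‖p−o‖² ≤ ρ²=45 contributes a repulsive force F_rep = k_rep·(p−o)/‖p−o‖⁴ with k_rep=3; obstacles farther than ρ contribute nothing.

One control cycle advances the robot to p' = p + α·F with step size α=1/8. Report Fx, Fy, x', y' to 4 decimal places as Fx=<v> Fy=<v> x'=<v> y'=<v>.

F_att = 1/4·(g−p) = 1/4·(13,1) = (3.2500,0.2500)
o1: d²=58 > ρ²=45 → inactive
o2: d²=34 ≤ ρ²=45; F_rep = 3·(-5,3)/34² = (-0.0130,0.0078)
F = F_att + ΣF_rep = (3.2370,0.2578)
p' = p + 1/8·F = (-2.5954,9.0322)

Fx=3.2370 Fy=0.2578 x'=-2.5954 y'=9.0322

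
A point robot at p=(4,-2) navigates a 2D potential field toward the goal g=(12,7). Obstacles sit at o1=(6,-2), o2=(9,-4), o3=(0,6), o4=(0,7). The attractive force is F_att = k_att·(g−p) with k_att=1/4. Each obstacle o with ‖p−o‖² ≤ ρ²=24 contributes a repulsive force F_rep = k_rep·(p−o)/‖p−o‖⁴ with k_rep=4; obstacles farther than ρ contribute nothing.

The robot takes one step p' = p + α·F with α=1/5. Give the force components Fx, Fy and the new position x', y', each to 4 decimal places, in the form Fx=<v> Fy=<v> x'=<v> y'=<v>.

Fx=1.5000 Fy=2.2500 x'=4.3000 y'=-1.5500

F_att = 1/4·(g−p) = 1/4·(8,9) = (2.0000,2.2500)
o1: d²=4 ≤ ρ²=24; F_rep = 4·(-2,0)/4² = (-0.5000,0.0000)
o2: d²=29 > ρ²=24 → inactive
o3: d²=80 > ρ²=24 → inactive
o4: d²=97 > ρ²=24 → inactive
F = F_att + ΣF_rep = (1.5000,2.2500)
p' = p + 1/5·F = (4.3000,-1.5500)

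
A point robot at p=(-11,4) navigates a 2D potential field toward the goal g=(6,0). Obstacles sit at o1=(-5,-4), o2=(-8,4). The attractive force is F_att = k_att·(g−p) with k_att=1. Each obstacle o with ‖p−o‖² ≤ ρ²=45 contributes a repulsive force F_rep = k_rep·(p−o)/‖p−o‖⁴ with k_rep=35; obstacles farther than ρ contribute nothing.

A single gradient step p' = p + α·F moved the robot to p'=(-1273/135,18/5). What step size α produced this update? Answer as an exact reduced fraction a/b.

α = 1/10

F_att = 1·(g−p) = 1·(17,-4) = (17.0000,-4.0000)
o1: d²=100 > ρ²=45 → inactive
o2: d²=9 ≤ ρ²=45; F_rep = 35·(-3,0)/9² = (-1.2963,0.0000)
F = F_att + ΣF_rep = (15.7037,-4.0000)
Δp = p'−p = (1.5704,-0.4000); α = Δx/Fx = (212/135) / (424/27) = 1/10
check: Δy/Fy = (-2/5) / (-4) = 1/10 ✓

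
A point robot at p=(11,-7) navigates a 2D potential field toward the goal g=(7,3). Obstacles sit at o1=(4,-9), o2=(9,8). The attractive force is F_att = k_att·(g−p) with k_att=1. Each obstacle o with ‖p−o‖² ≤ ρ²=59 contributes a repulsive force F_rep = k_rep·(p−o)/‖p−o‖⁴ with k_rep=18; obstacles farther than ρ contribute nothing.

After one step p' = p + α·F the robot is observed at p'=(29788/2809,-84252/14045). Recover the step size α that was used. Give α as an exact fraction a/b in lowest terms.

F_att = 1·(g−p) = 1·(-4,10) = (-4.0000,10.0000)
o1: d²=53 ≤ ρ²=59; F_rep = 18·(7,2)/53² = (0.0449,0.0128)
o2: d²=229 > ρ²=59 → inactive
F = F_att + ΣF_rep = (-3.9551,10.0128)
Δp = p'−p = (-0.3955,1.0013); α = Δx/Fx = (-1111/2809) / (-11110/2809) = 1/10
check: Δy/Fy = (14063/14045) / (28126/2809) = 1/10 ✓

α = 1/10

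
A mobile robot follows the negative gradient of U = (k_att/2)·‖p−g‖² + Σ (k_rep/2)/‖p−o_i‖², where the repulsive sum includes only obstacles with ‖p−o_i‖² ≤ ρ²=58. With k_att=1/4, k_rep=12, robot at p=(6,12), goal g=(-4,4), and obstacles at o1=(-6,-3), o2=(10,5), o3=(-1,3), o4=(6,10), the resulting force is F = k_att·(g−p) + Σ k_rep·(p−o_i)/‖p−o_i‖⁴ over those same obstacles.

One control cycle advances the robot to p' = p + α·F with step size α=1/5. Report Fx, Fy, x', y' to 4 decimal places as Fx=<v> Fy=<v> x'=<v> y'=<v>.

F_att = 1/4·(g−p) = 1/4·(-10,-8) = (-2.5000,-2.0000)
o1: d²=369 > ρ²=58 → inactive
o2: d²=65 > ρ²=58 → inactive
o3: d²=130 > ρ²=58 → inactive
o4: d²=4 ≤ ρ²=58; F_rep = 12·(0,2)/4² = (0.0000,1.5000)
F = F_att + ΣF_rep = (-2.5000,-0.5000)
p' = p + 1/5·F = (5.5000,11.9000)

Fx=-2.5000 Fy=-0.5000 x'=5.5000 y'=11.9000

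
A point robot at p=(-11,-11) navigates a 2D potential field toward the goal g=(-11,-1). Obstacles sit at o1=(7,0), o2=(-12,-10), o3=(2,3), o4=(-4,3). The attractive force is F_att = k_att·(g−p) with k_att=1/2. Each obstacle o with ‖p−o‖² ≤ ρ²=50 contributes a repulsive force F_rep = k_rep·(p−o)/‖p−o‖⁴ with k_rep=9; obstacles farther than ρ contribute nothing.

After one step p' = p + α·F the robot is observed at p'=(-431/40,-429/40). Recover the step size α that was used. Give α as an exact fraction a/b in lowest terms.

F_att = 1/2·(g−p) = 1/2·(0,10) = (0.0000,5.0000)
o1: d²=445 > ρ²=50 → inactive
o2: d²=2 ≤ ρ²=50; F_rep = 9·(1,-1)/2² = (2.2500,-2.2500)
o3: d²=365 > ρ²=50 → inactive
o4: d²=245 > ρ²=50 → inactive
F = F_att + ΣF_rep = (2.2500,2.7500)
Δp = p'−p = (0.2250,0.2750); α = Δx/Fx = (9/40) / (9/4) = 1/10
check: Δy/Fy = (11/40) / (11/4) = 1/10 ✓

α = 1/10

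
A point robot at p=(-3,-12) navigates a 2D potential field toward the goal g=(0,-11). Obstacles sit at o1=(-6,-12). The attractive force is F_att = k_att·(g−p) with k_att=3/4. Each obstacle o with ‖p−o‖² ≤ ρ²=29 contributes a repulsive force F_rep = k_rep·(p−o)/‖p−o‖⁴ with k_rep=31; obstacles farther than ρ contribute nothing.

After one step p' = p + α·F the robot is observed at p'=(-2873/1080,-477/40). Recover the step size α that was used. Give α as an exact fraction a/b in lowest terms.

F_att = 3/4·(g−p) = 3/4·(3,1) = (2.2500,0.7500)
o1: d²=9 ≤ ρ²=29; F_rep = 31·(3,0)/9² = (1.1481,0.0000)
F = F_att + ΣF_rep = (3.3981,0.7500)
Δp = p'−p = (0.3398,0.0750); α = Δx/Fx = (367/1080) / (367/108) = 1/10
check: Δy/Fy = (3/40) / (3/4) = 1/10 ✓

α = 1/10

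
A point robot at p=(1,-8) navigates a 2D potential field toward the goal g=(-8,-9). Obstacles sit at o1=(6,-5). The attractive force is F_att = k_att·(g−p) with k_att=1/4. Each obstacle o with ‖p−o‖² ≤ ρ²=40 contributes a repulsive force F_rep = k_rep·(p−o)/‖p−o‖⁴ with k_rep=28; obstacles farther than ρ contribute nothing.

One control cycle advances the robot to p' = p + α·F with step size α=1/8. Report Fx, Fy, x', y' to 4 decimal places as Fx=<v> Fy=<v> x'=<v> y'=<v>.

F_att = 1/4·(g−p) = 1/4·(-9,-1) = (-2.2500,-0.2500)
o1: d²=34 ≤ ρ²=40; F_rep = 28·(-5,-3)/34² = (-0.1211,-0.0727)
F = F_att + ΣF_rep = (-2.3711,-0.3227)
p' = p + 1/8·F = (0.7036,-8.0403)

Fx=-2.3711 Fy=-0.3227 x'=0.7036 y'=-8.0403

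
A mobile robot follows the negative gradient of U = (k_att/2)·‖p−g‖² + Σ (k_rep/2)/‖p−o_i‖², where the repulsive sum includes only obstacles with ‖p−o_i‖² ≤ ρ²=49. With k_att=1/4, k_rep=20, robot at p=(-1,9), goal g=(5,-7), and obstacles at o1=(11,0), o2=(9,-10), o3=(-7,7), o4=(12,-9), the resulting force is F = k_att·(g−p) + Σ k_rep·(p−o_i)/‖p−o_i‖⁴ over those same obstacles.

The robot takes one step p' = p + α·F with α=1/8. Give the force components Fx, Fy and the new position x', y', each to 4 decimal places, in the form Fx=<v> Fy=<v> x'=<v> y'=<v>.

F_att = 1/4·(g−p) = 1/4·(6,-16) = (1.5000,-4.0000)
o1: d²=225 > ρ²=49 → inactive
o2: d²=461 > ρ²=49 → inactive
o3: d²=40 ≤ ρ²=49; F_rep = 20·(6,2)/40² = (0.0750,0.0250)
o4: d²=493 > ρ²=49 → inactive
F = F_att + ΣF_rep = (1.5750,-3.9750)
p' = p + 1/8·F = (-0.8031,8.5031)

Fx=1.5750 Fy=-3.9750 x'=-0.8031 y'=8.5031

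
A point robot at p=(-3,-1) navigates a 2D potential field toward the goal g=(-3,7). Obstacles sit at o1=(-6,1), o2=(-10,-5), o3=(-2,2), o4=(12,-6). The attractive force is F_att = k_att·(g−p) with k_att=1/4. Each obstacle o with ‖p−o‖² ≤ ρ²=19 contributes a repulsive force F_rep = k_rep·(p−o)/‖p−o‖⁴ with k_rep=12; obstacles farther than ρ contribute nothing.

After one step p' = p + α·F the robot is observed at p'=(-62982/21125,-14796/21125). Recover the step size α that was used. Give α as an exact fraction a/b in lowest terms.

F_att = 1/4·(g−p) = 1/4·(0,8) = (0.0000,2.0000)
o1: d²=13 ≤ ρ²=19; F_rep = 12·(3,-2)/13² = (0.2130,-0.1420)
o2: d²=65 > ρ²=19 → inactive
o3: d²=10 ≤ ρ²=19; F_rep = 12·(-1,-3)/10² = (-0.1200,-0.3600)
o4: d²=250 > ρ²=19 → inactive
F = F_att + ΣF_rep = (0.0930,1.4980)
Δp = p'−p = (0.0186,0.2996); α = Δx/Fx = (393/21125) / (393/4225) = 1/5
check: Δy/Fy = (6329/21125) / (6329/4225) = 1/5 ✓

α = 1/5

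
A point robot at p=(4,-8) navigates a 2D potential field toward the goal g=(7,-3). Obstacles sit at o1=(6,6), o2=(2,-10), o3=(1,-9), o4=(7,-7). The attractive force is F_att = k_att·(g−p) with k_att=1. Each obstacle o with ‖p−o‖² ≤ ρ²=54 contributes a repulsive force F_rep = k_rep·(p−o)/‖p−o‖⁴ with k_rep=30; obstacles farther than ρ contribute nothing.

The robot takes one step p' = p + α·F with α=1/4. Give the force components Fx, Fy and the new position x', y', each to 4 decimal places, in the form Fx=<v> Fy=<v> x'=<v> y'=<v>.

Fx=3.9375 Fy=5.9375 x'=4.9844 y'=-6.5156

F_att = 1·(g−p) = 1·(3,5) = (3.0000,5.0000)
o1: d²=200 > ρ²=54 → inactive
o2: d²=8 ≤ ρ²=54; F_rep = 30·(2,2)/8² = (0.9375,0.9375)
o3: d²=10 ≤ ρ²=54; F_rep = 30·(3,1)/10² = (0.9000,0.3000)
o4: d²=10 ≤ ρ²=54; F_rep = 30·(-3,-1)/10² = (-0.9000,-0.3000)
F = F_att + ΣF_rep = (3.9375,5.9375)
p' = p + 1/4·F = (4.9844,-6.5156)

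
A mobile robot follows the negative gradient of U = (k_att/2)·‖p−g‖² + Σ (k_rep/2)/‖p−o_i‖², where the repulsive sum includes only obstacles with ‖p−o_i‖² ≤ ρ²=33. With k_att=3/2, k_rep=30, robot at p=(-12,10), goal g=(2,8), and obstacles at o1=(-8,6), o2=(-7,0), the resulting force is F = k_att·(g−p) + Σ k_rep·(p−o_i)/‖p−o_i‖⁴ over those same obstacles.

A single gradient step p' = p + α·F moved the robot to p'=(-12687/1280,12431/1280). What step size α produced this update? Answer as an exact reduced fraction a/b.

F_att = 3/2·(g−p) = 3/2·(14,-2) = (21.0000,-3.0000)
o1: d²=32 ≤ ρ²=33; F_rep = 30·(-4,4)/32² = (-0.1172,0.1172)
o2: d²=125 > ρ²=33 → inactive
F = F_att + ΣF_rep = (20.8828,-2.8828)
Δp = p'−p = (2.0883,-0.2883); α = Δx/Fx = (2673/1280) / (2673/128) = 1/10
check: Δy/Fy = (-369/1280) / (-369/128) = 1/10 ✓

α = 1/10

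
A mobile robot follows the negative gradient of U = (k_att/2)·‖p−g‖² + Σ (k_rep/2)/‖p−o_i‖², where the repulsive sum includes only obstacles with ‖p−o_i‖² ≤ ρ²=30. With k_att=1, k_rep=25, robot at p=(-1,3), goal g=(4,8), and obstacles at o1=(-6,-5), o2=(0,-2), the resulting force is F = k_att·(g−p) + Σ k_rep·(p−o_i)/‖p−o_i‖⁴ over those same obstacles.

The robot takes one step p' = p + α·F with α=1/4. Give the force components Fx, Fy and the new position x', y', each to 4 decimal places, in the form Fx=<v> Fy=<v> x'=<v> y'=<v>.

F_att = 1·(g−p) = 1·(5,5) = (5.0000,5.0000)
o1: d²=89 > ρ²=30 → inactive
o2: d²=26 ≤ ρ²=30; F_rep = 25·(-1,5)/26² = (-0.0370,0.1849)
F = F_att + ΣF_rep = (4.9630,5.1849)
p' = p + 1/4·F = (0.2408,4.2962)

Fx=4.9630 Fy=5.1849 x'=0.2408 y'=4.2962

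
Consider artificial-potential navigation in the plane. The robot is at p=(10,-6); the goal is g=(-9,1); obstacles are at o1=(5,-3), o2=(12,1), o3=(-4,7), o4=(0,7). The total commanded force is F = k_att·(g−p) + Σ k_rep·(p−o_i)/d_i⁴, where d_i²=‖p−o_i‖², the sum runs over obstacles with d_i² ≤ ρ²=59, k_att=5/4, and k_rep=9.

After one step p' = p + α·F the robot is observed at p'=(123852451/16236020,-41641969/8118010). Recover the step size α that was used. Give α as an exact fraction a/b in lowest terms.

F_att = 5/4·(g−p) = 5/4·(-19,7) = (-23.7500,8.7500)
o1: d²=34 ≤ ρ²=59; F_rep = 9·(5,-3)/34² = (0.0389,-0.0234)
o2: d²=53 ≤ ρ²=59; F_rep = 9·(-2,-7)/53² = (-0.0064,-0.0224)
o3: d²=365 > ρ²=59 → inactive
o4: d²=269 > ρ²=59 → inactive
F = F_att + ΣF_rep = (-23.7175,8.7042)
Δp = p'−p = (-2.3717,0.8704); α = Δx/Fx = (-38507749/16236020) / (-38507749/1623602) = 1/10
check: Δy/Fy = (7066091/8118010) / (7066091/811801) = 1/10 ✓

α = 1/10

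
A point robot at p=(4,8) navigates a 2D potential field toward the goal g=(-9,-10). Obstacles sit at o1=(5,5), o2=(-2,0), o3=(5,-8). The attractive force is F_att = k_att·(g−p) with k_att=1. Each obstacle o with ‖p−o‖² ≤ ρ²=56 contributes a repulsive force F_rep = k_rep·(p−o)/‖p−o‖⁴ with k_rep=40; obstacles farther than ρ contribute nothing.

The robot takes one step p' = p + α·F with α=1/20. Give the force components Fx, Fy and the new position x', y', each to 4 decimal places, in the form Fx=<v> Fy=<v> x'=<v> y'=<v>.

F_att = 1·(g−p) = 1·(-13,-18) = (-13.0000,-18.0000)
o1: d²=10 ≤ ρ²=56; F_rep = 40·(-1,3)/10² = (-0.4000,1.2000)
o2: d²=100 > ρ²=56 → inactive
o3: d²=257 > ρ²=56 → inactive
F = F_att + ΣF_rep = (-13.4000,-16.8000)
p' = p + 1/20·F = (3.3300,7.1600)

Fx=-13.4000 Fy=-16.8000 x'=3.3300 y'=7.1600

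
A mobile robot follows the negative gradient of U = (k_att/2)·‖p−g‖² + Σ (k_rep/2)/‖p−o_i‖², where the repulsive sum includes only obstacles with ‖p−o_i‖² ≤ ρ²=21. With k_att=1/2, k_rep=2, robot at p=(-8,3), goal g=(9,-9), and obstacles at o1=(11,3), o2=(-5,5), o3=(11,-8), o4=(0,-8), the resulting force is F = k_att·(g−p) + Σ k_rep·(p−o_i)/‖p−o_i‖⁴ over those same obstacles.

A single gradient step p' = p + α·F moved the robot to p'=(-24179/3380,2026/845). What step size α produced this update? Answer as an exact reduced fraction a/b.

α = 1/10

F_att = 1/2·(g−p) = 1/2·(17,-12) = (8.5000,-6.0000)
o1: d²=361 > ρ²=21 → inactive
o2: d²=13 ≤ ρ²=21; F_rep = 2·(-3,-2)/13² = (-0.0355,-0.0237)
o3: d²=482 > ρ²=21 → inactive
o4: d²=185 > ρ²=21 → inactive
F = F_att + ΣF_rep = (8.4645,-6.0237)
Δp = p'−p = (0.8464,-0.6024); α = Δx/Fx = (2861/3380) / (2861/338) = 1/10
check: Δy/Fy = (-509/845) / (-1018/169) = 1/10 ✓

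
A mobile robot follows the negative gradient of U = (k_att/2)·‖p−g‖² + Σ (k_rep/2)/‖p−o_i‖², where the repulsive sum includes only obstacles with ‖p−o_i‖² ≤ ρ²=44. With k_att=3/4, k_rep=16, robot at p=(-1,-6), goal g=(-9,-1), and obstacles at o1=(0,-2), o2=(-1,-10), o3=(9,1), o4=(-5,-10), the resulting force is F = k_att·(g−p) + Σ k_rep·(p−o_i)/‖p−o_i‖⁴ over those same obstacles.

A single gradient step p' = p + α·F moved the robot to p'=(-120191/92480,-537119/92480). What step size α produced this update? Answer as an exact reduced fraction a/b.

F_att = 3/4·(g−p) = 3/4·(-8,5) = (-6.0000,3.7500)
o1: d²=17 ≤ ρ²=44; F_rep = 16·(-1,-4)/17² = (-0.0554,-0.2215)
o2: d²=16 ≤ ρ²=44; F_rep = 16·(0,4)/16² = (0.0000,0.2500)
o3: d²=149 > ρ²=44 → inactive
o4: d²=32 ≤ ρ²=44; F_rep = 16·(4,4)/32² = (0.0625,0.0625)
F = F_att + ΣF_rep = (-5.9929,3.8410)
Δp = p'−p = (-0.2996,0.1921); α = Δx/Fx = (-27711/92480) / (-27711/4624) = 1/20
check: Δy/Fy = (17761/92480) / (17761/4624) = 1/20 ✓

α = 1/20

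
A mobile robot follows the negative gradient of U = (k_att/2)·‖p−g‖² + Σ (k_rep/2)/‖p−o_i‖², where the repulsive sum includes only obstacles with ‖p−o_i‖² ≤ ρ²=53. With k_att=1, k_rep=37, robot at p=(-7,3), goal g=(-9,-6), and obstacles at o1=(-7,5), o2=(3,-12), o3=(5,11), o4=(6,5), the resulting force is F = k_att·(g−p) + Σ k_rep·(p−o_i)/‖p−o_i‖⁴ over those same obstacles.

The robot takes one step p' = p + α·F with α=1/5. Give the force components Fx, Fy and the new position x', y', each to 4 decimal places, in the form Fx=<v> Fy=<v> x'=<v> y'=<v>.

Fx=-2.0000 Fy=-13.6250 x'=-7.4000 y'=0.2750

F_att = 1·(g−p) = 1·(-2,-9) = (-2.0000,-9.0000)
o1: d²=4 ≤ ρ²=53; F_rep = 37·(0,-2)/4² = (0.0000,-4.6250)
o2: d²=325 > ρ²=53 → inactive
o3: d²=208 > ρ²=53 → inactive
o4: d²=173 > ρ²=53 → inactive
F = F_att + ΣF_rep = (-2.0000,-13.6250)
p' = p + 1/5·F = (-7.4000,0.2750)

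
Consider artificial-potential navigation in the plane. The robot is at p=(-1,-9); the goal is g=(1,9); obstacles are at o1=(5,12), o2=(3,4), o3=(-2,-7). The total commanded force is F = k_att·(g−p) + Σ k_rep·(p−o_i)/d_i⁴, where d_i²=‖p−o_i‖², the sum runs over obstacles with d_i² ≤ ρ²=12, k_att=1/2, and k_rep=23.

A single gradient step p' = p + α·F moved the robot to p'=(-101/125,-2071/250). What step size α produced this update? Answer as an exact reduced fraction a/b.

α = 1/10

F_att = 1/2·(g−p) = 1/2·(2,18) = (1.0000,9.0000)
o1: d²=477 > ρ²=12 → inactive
o2: d²=185 > ρ²=12 → inactive
o3: d²=5 ≤ ρ²=12; F_rep = 23·(1,-2)/5² = (0.9200,-1.8400)
F = F_att + ΣF_rep = (1.9200,7.1600)
Δp = p'−p = (0.1920,0.7160); α = Δx/Fx = (24/125) / (48/25) = 1/10
check: Δy/Fy = (179/250) / (179/25) = 1/10 ✓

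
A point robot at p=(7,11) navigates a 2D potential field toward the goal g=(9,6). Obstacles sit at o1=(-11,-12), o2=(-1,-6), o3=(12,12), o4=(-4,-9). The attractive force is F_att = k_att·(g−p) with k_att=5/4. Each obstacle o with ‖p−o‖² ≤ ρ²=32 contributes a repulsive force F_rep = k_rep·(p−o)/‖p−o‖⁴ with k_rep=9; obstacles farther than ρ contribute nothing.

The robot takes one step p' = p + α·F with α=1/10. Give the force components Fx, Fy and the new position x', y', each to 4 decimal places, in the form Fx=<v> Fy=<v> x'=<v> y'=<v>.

F_att = 5/4·(g−p) = 5/4·(2,-5) = (2.5000,-6.2500)
o1: d²=853 > ρ²=32 → inactive
o2: d²=353 > ρ²=32 → inactive
o3: d²=26 ≤ ρ²=32; F_rep = 9·(-5,-1)/26² = (-0.0666,-0.0133)
o4: d²=521 > ρ²=32 → inactive
F = F_att + ΣF_rep = (2.4334,-6.2633)
p' = p + 1/10·F = (7.2433,10.3737)

Fx=2.4334 Fy=-6.2633 x'=7.2433 y'=10.3737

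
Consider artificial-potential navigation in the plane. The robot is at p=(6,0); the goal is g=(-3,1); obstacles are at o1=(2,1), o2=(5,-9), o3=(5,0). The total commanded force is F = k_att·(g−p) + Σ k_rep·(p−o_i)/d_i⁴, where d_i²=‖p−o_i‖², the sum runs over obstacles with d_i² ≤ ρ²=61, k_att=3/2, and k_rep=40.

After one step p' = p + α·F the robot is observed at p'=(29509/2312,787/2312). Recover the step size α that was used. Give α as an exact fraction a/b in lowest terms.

F_att = 3/2·(g−p) = 3/2·(-9,1) = (-13.5000,1.5000)
o1: d²=17 ≤ ρ²=61; F_rep = 40·(4,-1)/17² = (0.5536,-0.1384)
o2: d²=82 > ρ²=61 → inactive
o3: d²=1 ≤ ρ²=61; F_rep = 40·(1,0)/1² = (40.0000,0.0000)
F = F_att + ΣF_rep = (27.0536,1.3616)
Δp = p'−p = (6.7634,0.3404); α = Δx/Fx = (15637/2312) / (15637/578) = 1/4
check: Δy/Fy = (787/2312) / (787/578) = 1/4 ✓

α = 1/4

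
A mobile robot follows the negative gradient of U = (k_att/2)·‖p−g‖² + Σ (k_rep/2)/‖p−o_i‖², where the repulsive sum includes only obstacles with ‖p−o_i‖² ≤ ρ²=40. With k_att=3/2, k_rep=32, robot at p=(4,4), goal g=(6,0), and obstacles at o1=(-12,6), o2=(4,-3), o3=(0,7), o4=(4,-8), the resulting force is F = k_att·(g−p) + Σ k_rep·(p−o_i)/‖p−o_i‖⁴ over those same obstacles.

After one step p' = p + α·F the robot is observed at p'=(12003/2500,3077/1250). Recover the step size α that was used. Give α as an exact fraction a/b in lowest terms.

F_att = 3/2·(g−p) = 3/2·(2,-4) = (3.0000,-6.0000)
o1: d²=260 > ρ²=40 → inactive
o2: d²=49 > ρ²=40 → inactive
o3: d²=25 ≤ ρ²=40; F_rep = 32·(4,-3)/25² = (0.2048,-0.1536)
o4: d²=144 > ρ²=40 → inactive
F = F_att + ΣF_rep = (3.2048,-6.1536)
Δp = p'−p = (0.8012,-1.5384); α = Δx/Fx = (2003/2500) / (2003/625) = 1/4
check: Δy/Fy = (-1923/1250) / (-3846/625) = 1/4 ✓

α = 1/4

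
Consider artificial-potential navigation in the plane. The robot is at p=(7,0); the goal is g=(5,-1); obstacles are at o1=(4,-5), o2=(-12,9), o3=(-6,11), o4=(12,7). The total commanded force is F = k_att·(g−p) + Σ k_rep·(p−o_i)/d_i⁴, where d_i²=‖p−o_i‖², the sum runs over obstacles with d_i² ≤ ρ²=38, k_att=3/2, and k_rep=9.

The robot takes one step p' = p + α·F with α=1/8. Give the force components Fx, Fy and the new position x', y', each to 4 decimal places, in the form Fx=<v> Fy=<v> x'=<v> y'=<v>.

F_att = 3/2·(g−p) = 3/2·(-2,-1) = (-3.0000,-1.5000)
o1: d²=34 ≤ ρ²=38; F_rep = 9·(3,5)/34² = (0.0234,0.0389)
o2: d²=442 > ρ²=38 → inactive
o3: d²=290 > ρ²=38 → inactive
o4: d²=74 > ρ²=38 → inactive
F = F_att + ΣF_rep = (-2.9766,-1.4611)
p' = p + 1/8·F = (6.6279,-0.1826)

Fx=-2.9766 Fy=-1.4611 x'=6.6279 y'=-0.1826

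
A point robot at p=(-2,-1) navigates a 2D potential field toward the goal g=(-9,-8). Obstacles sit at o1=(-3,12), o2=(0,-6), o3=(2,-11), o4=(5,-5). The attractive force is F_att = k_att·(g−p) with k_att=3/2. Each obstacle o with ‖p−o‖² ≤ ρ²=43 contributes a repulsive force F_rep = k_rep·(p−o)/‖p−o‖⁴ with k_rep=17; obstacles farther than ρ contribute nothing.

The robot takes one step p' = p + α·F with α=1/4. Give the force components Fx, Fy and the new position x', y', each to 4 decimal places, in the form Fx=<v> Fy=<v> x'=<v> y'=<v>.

Fx=-10.5404 Fy=-10.3989 x'=-4.6351 y'=-3.5997

F_att = 3/2·(g−p) = 3/2·(-7,-7) = (-10.5000,-10.5000)
o1: d²=170 > ρ²=43 → inactive
o2: d²=29 ≤ ρ²=43; F_rep = 17·(-2,5)/29² = (-0.0404,0.1011)
o3: d²=116 > ρ²=43 → inactive
o4: d²=65 > ρ²=43 → inactive
F = F_att + ΣF_rep = (-10.5404,-10.3989)
p' = p + 1/4·F = (-4.6351,-3.5997)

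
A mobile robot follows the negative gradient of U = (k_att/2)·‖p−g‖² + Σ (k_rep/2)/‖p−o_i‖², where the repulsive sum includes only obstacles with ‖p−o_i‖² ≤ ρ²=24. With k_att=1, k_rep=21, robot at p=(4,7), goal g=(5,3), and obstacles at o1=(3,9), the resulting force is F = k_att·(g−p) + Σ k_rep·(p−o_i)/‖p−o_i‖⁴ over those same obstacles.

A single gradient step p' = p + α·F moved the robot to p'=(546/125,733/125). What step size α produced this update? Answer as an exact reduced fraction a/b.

F_att = 1·(g−p) = 1·(1,-4) = (1.0000,-4.0000)
o1: d²=5 ≤ ρ²=24; F_rep = 21·(1,-2)/5² = (0.8400,-1.6800)
F = F_att + ΣF_rep = (1.8400,-5.6800)
Δp = p'−p = (0.3680,-1.1360); α = Δx/Fx = (46/125) / (46/25) = 1/5
check: Δy/Fy = (-142/125) / (-142/25) = 1/5 ✓

α = 1/5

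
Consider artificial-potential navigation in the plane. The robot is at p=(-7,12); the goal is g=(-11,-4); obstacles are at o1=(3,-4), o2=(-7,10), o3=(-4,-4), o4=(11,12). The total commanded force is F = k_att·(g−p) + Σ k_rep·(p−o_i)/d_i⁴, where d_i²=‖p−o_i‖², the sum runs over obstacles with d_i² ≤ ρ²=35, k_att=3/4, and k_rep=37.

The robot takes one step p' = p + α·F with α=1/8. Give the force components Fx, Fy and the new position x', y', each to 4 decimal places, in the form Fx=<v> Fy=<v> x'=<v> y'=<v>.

F_att = 3/4·(g−p) = 3/4·(-4,-16) = (-3.0000,-12.0000)
o1: d²=356 > ρ²=35 → inactive
o2: d²=4 ≤ ρ²=35; F_rep = 37·(0,2)/4² = (0.0000,4.6250)
o3: d²=265 > ρ²=35 → inactive
o4: d²=324 > ρ²=35 → inactive
F = F_att + ΣF_rep = (-3.0000,-7.3750)
p' = p + 1/8·F = (-7.3750,11.0781)

Fx=-3.0000 Fy=-7.3750 x'=-7.3750 y'=11.0781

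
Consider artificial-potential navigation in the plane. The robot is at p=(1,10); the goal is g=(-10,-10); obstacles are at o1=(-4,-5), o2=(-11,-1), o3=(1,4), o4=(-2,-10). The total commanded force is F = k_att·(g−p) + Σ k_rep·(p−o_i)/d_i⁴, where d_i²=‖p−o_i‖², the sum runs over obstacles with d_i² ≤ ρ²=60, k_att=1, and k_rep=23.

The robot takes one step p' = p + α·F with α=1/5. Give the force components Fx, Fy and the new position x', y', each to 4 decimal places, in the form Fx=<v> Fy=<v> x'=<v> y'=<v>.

F_att = 1·(g−p) = 1·(-11,-20) = (-11.0000,-20.0000)
o1: d²=250 > ρ²=60 → inactive
o2: d²=265 > ρ²=60 → inactive
o3: d²=36 ≤ ρ²=60; F_rep = 23·(0,6)/36² = (0.0000,0.1065)
o4: d²=409 > ρ²=60 → inactive
F = F_att + ΣF_rep = (-11.0000,-19.8935)
p' = p + 1/5·F = (-1.2000,6.0213)

Fx=-11.0000 Fy=-19.8935 x'=-1.2000 y'=6.0213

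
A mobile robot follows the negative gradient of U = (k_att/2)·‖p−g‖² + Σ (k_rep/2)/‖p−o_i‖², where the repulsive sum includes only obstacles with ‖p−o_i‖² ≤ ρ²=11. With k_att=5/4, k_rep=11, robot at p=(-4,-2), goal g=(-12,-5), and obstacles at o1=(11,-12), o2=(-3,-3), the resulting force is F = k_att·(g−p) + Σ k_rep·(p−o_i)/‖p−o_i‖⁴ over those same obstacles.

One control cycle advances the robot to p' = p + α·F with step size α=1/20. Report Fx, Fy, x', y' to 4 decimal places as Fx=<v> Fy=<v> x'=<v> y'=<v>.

F_att = 5/4·(g−p) = 5/4·(-8,-3) = (-10.0000,-3.7500)
o1: d²=325 > ρ²=11 → inactive
o2: d²=2 ≤ ρ²=11; F_rep = 11·(-1,1)/2² = (-2.7500,2.7500)
F = F_att + ΣF_rep = (-12.7500,-1.0000)
p' = p + 1/20·F = (-4.6375,-2.0500)

Fx=-12.7500 Fy=-1.0000 x'=-4.6375 y'=-2.0500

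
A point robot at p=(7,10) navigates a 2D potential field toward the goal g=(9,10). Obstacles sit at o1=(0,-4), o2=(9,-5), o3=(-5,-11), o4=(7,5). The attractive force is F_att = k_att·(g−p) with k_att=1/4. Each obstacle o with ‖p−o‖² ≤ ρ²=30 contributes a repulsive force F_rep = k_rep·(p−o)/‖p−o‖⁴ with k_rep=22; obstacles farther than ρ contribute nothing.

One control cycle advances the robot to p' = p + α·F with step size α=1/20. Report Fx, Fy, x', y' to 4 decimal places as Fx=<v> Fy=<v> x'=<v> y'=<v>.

Fx=0.5000 Fy=0.1760 x'=7.0250 y'=10.0088

F_att = 1/4·(g−p) = 1/4·(2,0) = (0.5000,0.0000)
o1: d²=245 > ρ²=30 → inactive
o2: d²=229 > ρ²=30 → inactive
o3: d²=585 > ρ²=30 → inactive
o4: d²=25 ≤ ρ²=30; F_rep = 22·(0,5)/25² = (0.0000,0.1760)
F = F_att + ΣF_rep = (0.5000,0.1760)
p' = p + 1/20·F = (7.0250,10.0088)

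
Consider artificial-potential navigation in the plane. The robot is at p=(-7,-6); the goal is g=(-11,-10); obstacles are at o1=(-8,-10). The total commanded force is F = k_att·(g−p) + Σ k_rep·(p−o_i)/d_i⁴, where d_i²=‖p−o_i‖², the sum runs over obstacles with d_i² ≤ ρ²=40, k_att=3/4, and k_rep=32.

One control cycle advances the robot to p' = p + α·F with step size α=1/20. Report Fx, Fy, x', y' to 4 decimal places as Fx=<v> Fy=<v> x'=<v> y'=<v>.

F_att = 3/4·(g−p) = 3/4·(-4,-4) = (-3.0000,-3.0000)
o1: d²=17 ≤ ρ²=40; F_rep = 32·(1,4)/17² = (0.1107,0.4429)
F = F_att + ΣF_rep = (-2.8893,-2.5571)
p' = p + 1/20·F = (-7.1445,-6.1279)

Fx=-2.8893 Fy=-2.5571 x'=-7.1445 y'=-6.1279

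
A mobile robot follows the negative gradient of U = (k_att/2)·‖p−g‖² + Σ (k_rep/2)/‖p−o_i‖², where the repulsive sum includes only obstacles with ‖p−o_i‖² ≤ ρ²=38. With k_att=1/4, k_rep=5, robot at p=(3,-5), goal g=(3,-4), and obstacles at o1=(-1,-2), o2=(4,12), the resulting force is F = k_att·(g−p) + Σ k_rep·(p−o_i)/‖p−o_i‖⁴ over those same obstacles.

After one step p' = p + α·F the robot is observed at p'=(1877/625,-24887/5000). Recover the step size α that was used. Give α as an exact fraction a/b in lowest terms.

α = 1/10

F_att = 1/4·(g−p) = 1/4·(0,1) = (0.0000,0.2500)
o1: d²=25 ≤ ρ²=38; F_rep = 5·(4,-3)/25² = (0.0320,-0.0240)
o2: d²=290 > ρ²=38 → inactive
F = F_att + ΣF_rep = (0.0320,0.2260)
Δp = p'−p = (0.0032,0.0226); α = Δx/Fx = (2/625) / (4/125) = 1/10
check: Δy/Fy = (113/5000) / (113/500) = 1/10 ✓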